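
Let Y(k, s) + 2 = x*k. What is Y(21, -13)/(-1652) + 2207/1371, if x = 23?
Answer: 2986513/2264892 ≈ 1.3186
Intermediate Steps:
Y(k, s) = -2 + 23*k
Y(21, -13)/(-1652) + 2207/1371 = (-2 + 23*21)/(-1652) + 2207/1371 = (-2 + 483)*(-1/1652) + 2207*(1/1371) = 481*(-1/1652) + 2207/1371 = -481/1652 + 2207/1371 = 2986513/2264892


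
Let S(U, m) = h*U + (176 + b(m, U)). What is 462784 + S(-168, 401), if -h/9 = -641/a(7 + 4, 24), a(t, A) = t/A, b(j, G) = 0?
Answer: -18168048/11 ≈ -1.6516e+6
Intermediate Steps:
h = 138456/11 (h = -(-5769)/((7 + 4)/24) = -(-5769)/(11*(1/24)) = -(-5769)/11/24 = -(-5769)*24/11 = -9*(-15384/11) = 138456/11 ≈ 12587.)
S(U, m) = 176 + 138456*U/11 (S(U, m) = 138456*U/11 + (176 + 0) = 138456*U/11 + 176 = 176 + 138456*U/11)
462784 + S(-168, 401) = 462784 + (176 + (138456/11)*(-168)) = 462784 + (176 - 23260608/11) = 462784 - 23258672/11 = -18168048/11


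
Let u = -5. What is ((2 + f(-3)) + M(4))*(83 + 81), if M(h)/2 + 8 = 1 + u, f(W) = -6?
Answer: -4592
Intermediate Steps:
M(h) = -24 (M(h) = -16 + 2*(1 - 5) = -16 + 2*(-4) = -16 - 8 = -24)
((2 + f(-3)) + M(4))*(83 + 81) = ((2 - 6) - 24)*(83 + 81) = (-4 - 24)*164 = -28*164 = -4592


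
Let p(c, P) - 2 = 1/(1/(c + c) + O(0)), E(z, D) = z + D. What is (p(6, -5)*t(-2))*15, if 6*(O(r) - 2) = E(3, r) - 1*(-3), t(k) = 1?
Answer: 1290/37 ≈ 34.865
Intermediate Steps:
E(z, D) = D + z
O(r) = 3 + r/6 (O(r) = 2 + ((r + 3) - 1*(-3))/6 = 2 + ((3 + r) + 3)/6 = 2 + (6 + r)/6 = 2 + (1 + r/6) = 3 + r/6)
p(c, P) = 2 + 1/(3 + 1/(2*c)) (p(c, P) = 2 + 1/(1/(c + c) + (3 + (⅙)*0)) = 2 + 1/(1/(2*c) + (3 + 0)) = 2 + 1/(1/(2*c) + 3) = 2 + 1/(3 + 1/(2*c)))
(p(6, -5)*t(-2))*15 = ((2*(1 + 7*6)/(1 + 6*6))*1)*15 = ((2*(1 + 42)/(1 + 36))*1)*15 = ((2*43/37)*1)*15 = ((2*(1/37)*43)*1)*15 = ((86/37)*1)*15 = (86/37)*15 = 1290/37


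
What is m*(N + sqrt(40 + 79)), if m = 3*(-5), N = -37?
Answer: 555 - 15*sqrt(119) ≈ 391.37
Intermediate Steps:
m = -15
m*(N + sqrt(40 + 79)) = -15*(-37 + sqrt(40 + 79)) = -15*(-37 + sqrt(119)) = 555 - 15*sqrt(119)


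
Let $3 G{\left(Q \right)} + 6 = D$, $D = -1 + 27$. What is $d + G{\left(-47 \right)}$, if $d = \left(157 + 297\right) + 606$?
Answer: $\frac{3200}{3} \approx 1066.7$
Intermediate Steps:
$d = 1060$ ($d = 454 + 606 = 1060$)
$D = 26$
$G{\left(Q \right)} = \frac{20}{3}$ ($G{\left(Q \right)} = -2 + \frac{1}{3} \cdot 26 = -2 + \frac{26}{3} = \frac{20}{3}$)
$d + G{\left(-47 \right)} = 1060 + \frac{20}{3} = \frac{3200}{3}$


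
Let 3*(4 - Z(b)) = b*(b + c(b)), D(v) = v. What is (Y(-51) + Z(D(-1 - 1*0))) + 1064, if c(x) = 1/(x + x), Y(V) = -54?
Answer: 2027/2 ≈ 1013.5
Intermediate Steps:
c(x) = 1/(2*x)
Z(b) = 4 - b*(b + 1/(2*b))/3
(Y(-51) + Z(D(-1 - 1*0))) + 1064 = (-54 + (23/6 - (-1 - 1*0)²/3)) + 1064 = (-54 + (23/6 - (-1 + 0)²/3)) + 1064 = (-54 + (23/6 - ⅓*(-1)²)) + 1064 = (-54 + (23/6 - ⅓*1)) + 1064 = (-54 + (23/6 - ⅓)) + 1064 = (-54 + 7/2) + 1064 = -101/2 + 1064 = 2027/2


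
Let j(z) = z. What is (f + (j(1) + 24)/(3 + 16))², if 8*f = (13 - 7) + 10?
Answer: 3969/361 ≈ 10.994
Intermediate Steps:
f = 2 (f = ((13 - 7) + 10)/8 = (6 + 10)/8 = (⅛)*16 = 2)
(f + (j(1) + 24)/(3 + 16))² = (2 + (1 + 24)/(3 + 16))² = (2 + 25/19)² = (63/19)² = 3969/361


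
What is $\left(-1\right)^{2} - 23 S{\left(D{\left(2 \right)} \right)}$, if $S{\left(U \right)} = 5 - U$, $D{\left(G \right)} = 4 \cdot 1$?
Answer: $-22$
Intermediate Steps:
$D{\left(G \right)} = 4$
$\left(-1\right)^{2} - 23 S{\left(D{\left(2 \right)} \right)} = \left(-1\right)^{2} - 23 \left(5 - 4\right) = 1 - 23 \left(5 - 4\right) = 1 - 23 = -22$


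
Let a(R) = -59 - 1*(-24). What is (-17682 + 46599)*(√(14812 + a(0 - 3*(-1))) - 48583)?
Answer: -1404874611 + 28917*√14777 ≈ -1.4014e+9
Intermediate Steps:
a(R) = -35 (a(R) = -59 + 24 = -35)
(-17682 + 46599)*(√(14812 + a(0 - 3*(-1))) - 48583) = (-17682 + 46599)*(√(14812 - 35) - 48583) = 28917*(√14777 - 48583) = 28917*(-48583 + √14777) = -1404874611 + 28917*√14777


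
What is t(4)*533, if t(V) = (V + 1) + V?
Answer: 4797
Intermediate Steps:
t(V) = 1 + 2*V (t(V) = (1 + V) + V = 1 + 2*V)
t(4)*533 = (1 + 2*4)*533 = (1 + 8)*533 = 9*533 = 4797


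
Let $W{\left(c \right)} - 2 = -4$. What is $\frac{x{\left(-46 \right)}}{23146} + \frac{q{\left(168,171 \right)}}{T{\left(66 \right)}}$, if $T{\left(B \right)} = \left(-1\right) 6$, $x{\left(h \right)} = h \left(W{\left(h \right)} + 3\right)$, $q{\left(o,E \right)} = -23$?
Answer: $\frac{266041}{69438} \approx 3.8313$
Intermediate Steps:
$W{\left(c \right)} = -2$ ($W{\left(c \right)} = 2 - 4 = -2$)
$x{\left(h \right)} = h$ ($x{\left(h \right)} = h \left(-2 + 3\right) = h 1 = h$)
$T{\left(B \right)} = -6$
$\frac{x{\left(-46 \right)}}{23146} + \frac{q{\left(168,171 \right)}}{T{\left(66 \right)}} = - \frac{46}{23146} - \frac{23}{-6} = \left(-46\right) \frac{1}{23146} - - \frac{23}{6} = - \frac{23}{11573} + \frac{23}{6} = \frac{266041}{69438}$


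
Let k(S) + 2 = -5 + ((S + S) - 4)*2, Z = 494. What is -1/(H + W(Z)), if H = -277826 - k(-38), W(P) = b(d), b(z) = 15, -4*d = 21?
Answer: 1/277644 ≈ 3.6017e-6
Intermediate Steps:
d = -21/4 (d = -¼*21 = -21/4 ≈ -5.2500)
W(P) = 15
k(S) = -15 + 4*S (k(S) = -2 + (-5 + ((S + S) - 4)*2) = -2 + (-5 + (2*S - 4)*2) = -2 + (-5 + (-4 + 2*S)*2) = -2 + (-5 + (-8 + 4*S)) = -2 + (-13 + 4*S) = -15 + 4*S)
H = -277659 (H = -277826 - (-15 + 4*(-38)) = -277826 - (-15 - 152) = -277826 - 1*(-167) = -277826 + 167 = -277659)
-1/(H + W(Z)) = -1/(-277659 + 15) = -1/(-277644) = -1*(-1/277644) = 1/277644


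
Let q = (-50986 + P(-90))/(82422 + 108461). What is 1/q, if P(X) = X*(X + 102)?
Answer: -27269/7438 ≈ -3.6662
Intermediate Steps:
P(X) = X*(102 + X)
q = -7438/27269 (q = (-50986 - 90*(102 - 90))/(82422 + 108461) = (-50986 - 90*12)/190883 = (-50986 - 1080)*(1/190883) = -52066*1/190883 = -7438/27269 ≈ -0.27276)
1/q = 1/(-7438/27269) = -27269/7438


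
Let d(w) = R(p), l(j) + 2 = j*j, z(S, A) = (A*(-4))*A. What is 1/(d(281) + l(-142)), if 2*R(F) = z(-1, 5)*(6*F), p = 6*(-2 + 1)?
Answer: 1/21962 ≈ 4.5533e-5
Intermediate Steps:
z(S, A) = -4*A² (z(S, A) = (-4*A)*A = -4*A²)
p = -6 (p = 6*(-1) = -6)
R(F) = -300*F (R(F) = ((-4*5²)*(6*F))/2 = ((-4*25)*(6*F))/2 = (-600*F)/2 = -300*F)
l(j) = -2 + j² (l(j) = -2 + j*j = -2 + j²)
d(w) = 1800 (d(w) = -300*(-6) = 1800)
1/(d(281) + l(-142)) = 1/(1800 + (-2 + (-142)²)) = 1/(1800 + (-2 + 20164)) = 1/(1800 + 20162) = 1/21962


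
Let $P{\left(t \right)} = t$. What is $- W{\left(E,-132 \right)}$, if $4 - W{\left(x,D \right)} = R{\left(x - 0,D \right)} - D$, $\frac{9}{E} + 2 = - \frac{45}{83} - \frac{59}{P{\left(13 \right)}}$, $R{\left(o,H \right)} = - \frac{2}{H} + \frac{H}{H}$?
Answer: $\frac{8515}{66} \approx 129.02$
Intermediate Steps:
$R{\left(o,H \right)} = 1 - \frac{2}{H}$ ($R{\left(o,H \right)} = - \frac{2}{H} + 1 = 1 - \frac{2}{H}$)
$E = - \frac{9711}{7640}$ ($E = \frac{9}{-2 - \left(\frac{45}{83} + \frac{59}{13}\right)} = \frac{9}{-2 - \frac{5482}{1079}} = \frac{9}{- \frac{7640}{1079}} = 9 \left(- \frac{1079}{7640}\right) = - \frac{9711}{7640} \approx -1.2711$)
$W{\left(x,D \right)} = 4 + D - \frac{-2 + D}{D}$ ($W{\left(x,D \right)} = 4 - \left(\frac{-2 + D}{D} - D\right) = 4 - \left(- D + \frac{-2 + D}{D}\right) = 4 + \left(D - \frac{-2 + D}{D}\right) = 4 + D - \frac{-2 + D}{D}$)
$- W{\left(E,-132 \right)} = - (3 - 132 + \frac{2}{-132}) = - (3 - 132 + 2 \left(- \frac{1}{132}\right)) = - (3 - 132 - \frac{1}{66}) = \left(-1\right) \left(- \frac{8515}{66}\right) = \frac{8515}{66}$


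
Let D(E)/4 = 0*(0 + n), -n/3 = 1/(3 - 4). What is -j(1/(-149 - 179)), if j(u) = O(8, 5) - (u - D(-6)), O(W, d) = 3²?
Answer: -2953/328 ≈ -9.0031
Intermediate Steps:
n = 3 (n = -3/(3 - 4) = -3/(-1) = -3*(-1) = 3)
O(W, d) = 9
D(E) = 0 (D(E) = 4*(0*(0 + 3)) = 4*(0*3) = 4*0 = 0)
j(u) = 9 - u (j(u) = 9 - (u - 1*0) = 9 - (u + 0) = 9 - u)
-j(1/(-149 - 179)) = -(9 - 1/(-149 - 179)) = -(9 - 1/(-328)) = -(9 - 1*(-1/328)) = -(9 + 1/328) = -1*2953/328 = -2953/328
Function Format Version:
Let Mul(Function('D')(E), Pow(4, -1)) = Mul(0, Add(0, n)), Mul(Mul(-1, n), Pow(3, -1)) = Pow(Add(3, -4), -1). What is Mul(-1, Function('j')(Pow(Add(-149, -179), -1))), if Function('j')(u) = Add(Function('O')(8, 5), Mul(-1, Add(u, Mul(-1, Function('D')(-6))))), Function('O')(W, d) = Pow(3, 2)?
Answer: Rational(-2953, 328) ≈ -9.0031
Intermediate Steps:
n = 3 (n = Mul(-3, Pow(Add(3, -4), -1)) = Mul(-3, Pow(-1, -1)) = Mul(-3, -1) = 3)
Function('O')(W, d) = 9
Function('D')(E) = 0 (Function('D')(E) = Mul(4, Mul(0, Add(0, 3))) = Mul(4, Mul(0, 3)) = Mul(4, 0) = 0)
Function('j')(u) = Add(9, Mul(-1, u)) (Function('j')(u) = Add(9, Mul(-1, Add(u, Mul(-1, 0)))) = Add(9, Mul(-1, Add(u, 0))) = Add(9, Mul(-1, u)))
Mul(-1, Function('j')(Pow(Add(-149, -179), -1))) = Mul(-1, Add(9, Mul(-1, Pow(Add(-149, -179), -1)))) = Mul(-1, Add(9, Mul(-1, Pow(-328, -1)))) = Mul(-1, Add(9, Mul(-1, Rational(-1, 328)))) = Mul(-1, Add(9, Rational(1, 328))) = Mul(-1, Rational(2953, 328)) = Rational(-2953, 328)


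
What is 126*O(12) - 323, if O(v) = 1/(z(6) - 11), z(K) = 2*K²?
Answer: -19577/61 ≈ -320.93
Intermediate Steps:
O(v) = 1/61 (O(v) = 1/(2*6² - 11) = 1/(2*36 - 11) = 1/(72 - 11) = 1/61)
126*O(12) - 323 = 126*(1/61) - 323 = 126/61 - 323 = -19577/61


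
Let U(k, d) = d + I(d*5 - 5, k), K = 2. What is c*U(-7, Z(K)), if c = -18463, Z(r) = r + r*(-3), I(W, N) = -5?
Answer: 166167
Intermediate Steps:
Z(r) = -2*r (Z(r) = r - 3*r = -2*r)
U(k, d) = -5 + d (U(k, d) = d - 5 = -5 + d)
c*U(-7, Z(K)) = -18463*(-5 - 2*2) = -18463*(-5 - 4) = -18463*(-9) = 166167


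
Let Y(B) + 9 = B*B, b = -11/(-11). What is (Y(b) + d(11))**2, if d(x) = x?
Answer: 9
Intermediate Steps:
b = 1 (b = -11*(-1/11) = 1)
Y(B) = -9 + B**2 (Y(B) = -9 + B*B = -9 + B**2)
(Y(b) + d(11))**2 = ((-9 + 1**2) + 11)**2 = ((-9 + 1) + 11)**2 = (-8 + 11)**2 = 3**2 = 9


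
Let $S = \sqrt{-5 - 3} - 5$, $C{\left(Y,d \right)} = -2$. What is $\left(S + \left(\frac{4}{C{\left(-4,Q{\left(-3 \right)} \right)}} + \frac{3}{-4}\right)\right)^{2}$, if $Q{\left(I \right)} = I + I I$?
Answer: $\frac{833}{16} - 31 i \sqrt{2} \approx 52.063 - 43.841 i$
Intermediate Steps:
$Q{\left(I \right)} = I + I^{2}$
$S = -5 + 2 i \sqrt{2}$ ($S = \sqrt{-8} - 5 = 2 i \sqrt{2} - 5 = -5 + 2 i \sqrt{2} \approx -5.0 + 2.8284 i$)
$\left(S + \left(\frac{4}{C{\left(-4,Q{\left(-3 \right)} \right)}} + \frac{3}{-4}\right)\right)^{2} = \left(\left(-5 + 2 i \sqrt{2}\right) + \left(\frac{4}{-2} + \frac{3}{-4}\right)\right)^{2} = \left(\left(-5 + 2 i \sqrt{2}\right) + \left(4 \left(- \frac{1}{2}\right) + 3 \left(- \frac{1}{4}\right)\right)\right)^{2} = \left(\left(-5 + 2 i \sqrt{2}\right) - \frac{11}{4}\right)^{2} = \left(- \frac{31}{4} + 2 i \sqrt{2}\right)^{2}$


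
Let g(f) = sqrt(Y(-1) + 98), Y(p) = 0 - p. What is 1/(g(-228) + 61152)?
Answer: 20384/1246522335 - sqrt(11)/1246522335 ≈ 1.6350e-5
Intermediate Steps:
Y(p) = -p
g(f) = 3*sqrt(11) (g(f) = sqrt(-1*(-1) + 98) = sqrt(1 + 98) = sqrt(99) = 3*sqrt(11))
1/(g(-228) + 61152) = 1/(3*sqrt(11) + 61152) = 1/(61152 + 3*sqrt(11))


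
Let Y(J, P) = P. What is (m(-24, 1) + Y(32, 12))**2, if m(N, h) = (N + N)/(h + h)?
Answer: 144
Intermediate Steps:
m(N, h) = N/h (m(N, h) = (2*N)/((2*h)) = (2*N)*(1/(2*h)) = N/h)
(m(-24, 1) + Y(32, 12))**2 = (-24/1 + 12)**2 = (-24*1 + 12)**2 = (-24 + 12)**2 = (-12)**2 = 144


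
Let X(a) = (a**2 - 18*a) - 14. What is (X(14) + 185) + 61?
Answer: 176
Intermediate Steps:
X(a) = -14 + a**2 - 18*a
(X(14) + 185) + 61 = ((-14 + 14**2 - 18*14) + 185) + 61 = ((-14 + 196 - 252) + 185) + 61 = (-70 + 185) + 61 = 115 + 61 = 176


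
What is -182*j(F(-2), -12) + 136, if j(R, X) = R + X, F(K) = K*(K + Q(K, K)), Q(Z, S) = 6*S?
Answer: -2776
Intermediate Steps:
F(K) = 7*K² (F(K) = K*(K + 6*K) = K*(7*K) = 7*K²)
-182*j(F(-2), -12) + 136 = -182*(7*(-2)² - 12) + 136 = -182*(7*4 - 12) + 136 = -182*(28 - 12) + 136 = -182*16 + 136 = -2912 + 136 = -2776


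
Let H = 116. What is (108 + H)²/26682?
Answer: 25088/13341 ≈ 1.8805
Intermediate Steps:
(108 + H)²/26682 = (108 + 116)²/26682 = 224²*(1/26682) = 50176*(1/26682) = 25088/13341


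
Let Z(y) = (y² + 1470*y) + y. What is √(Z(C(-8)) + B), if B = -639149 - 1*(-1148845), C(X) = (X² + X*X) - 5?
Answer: √705758 ≈ 840.09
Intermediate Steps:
C(X) = -5 + 2*X² (C(X) = (X² + X²) - 5 = 2*X² - 5 = -5 + 2*X²)
Z(y) = y² + 1471*y
B = 509696 (B = -639149 + 1148845 = 509696)
√(Z(C(-8)) + B) = √((-5 + 2*(-8)²)*(1471 + (-5 + 2*(-8)²)) + 509696) = √((-5 + 2*64)*(1471 + (-5 + 2*64)) + 509696) = √((-5 + 128)*(1471 + (-5 + 128)) + 509696) = √(123*(1471 + 123) + 509696) = √(123*1594 + 509696) = √(196062 + 509696) = √705758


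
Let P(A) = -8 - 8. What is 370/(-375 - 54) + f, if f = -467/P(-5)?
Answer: 194423/6864 ≈ 28.325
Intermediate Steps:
P(A) = -16
f = 467/16 (f = -467/(-16) = -467*(-1/16) = 467/16 ≈ 29.188)
370/(-375 - 54) + f = 370/(-375 - 54) + 467/16 = 370/(-429) + 467/16 = 370*(-1/429) + 467/16 = -370/429 + 467/16 = 194423/6864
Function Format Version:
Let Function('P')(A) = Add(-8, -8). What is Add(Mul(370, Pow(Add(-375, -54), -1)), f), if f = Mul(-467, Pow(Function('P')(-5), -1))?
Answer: Rational(194423, 6864) ≈ 28.325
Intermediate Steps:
Function('P')(A) = -16
f = Rational(467, 16) (f = Mul(-467, Pow(-16, -1)) = Mul(-467, Rational(-1, 16)) = Rational(467, 16) ≈ 29.188)
Add(Mul(370, Pow(Add(-375, -54), -1)), f) = Add(Mul(370, Pow(Add(-375, -54), -1)), Rational(467, 16)) = Add(Mul(370, Pow(-429, -1)), Rational(467, 16)) = Add(Mul(370, Rational(-1, 429)), Rational(467, 16)) = Add(Rational(-370, 429), Rational(467, 16)) = Rational(194423, 6864)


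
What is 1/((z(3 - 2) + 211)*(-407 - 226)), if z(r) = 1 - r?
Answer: -1/133563 ≈ -7.4871e-6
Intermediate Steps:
1/((z(3 - 2) + 211)*(-407 - 226)) = 1/(((1 - (3 - 2)) + 211)*(-407 - 226)) = 1/(((1 - 1*1) + 211)*(-633)) = 1/(((1 - 1) + 211)*(-633)) = 1/((0 + 211)*(-633)) = 1/(211*(-633)) = 1/(-133563) = -1/133563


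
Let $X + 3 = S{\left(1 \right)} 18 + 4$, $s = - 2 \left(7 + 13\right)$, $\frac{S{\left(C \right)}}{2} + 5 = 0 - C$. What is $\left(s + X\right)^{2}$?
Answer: $65025$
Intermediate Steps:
$S{\left(C \right)} = -10 - 2 C$ ($S{\left(C \right)} = -10 + 2 \left(0 - C\right) = -10 + 2 \left(- C\right) = -10 - 2 C$)
$s = -40$ ($s = \left(-2\right) 20 = -40$)
$X = -215$ ($X = -3 + \left(\left(-10 - 2\right) 18 + 4\right) = -3 + \left(\left(-12\right) 18 + 4\right) = -3 + \left(-216 + 4\right) = -3 - 212 = -215$)
$\left(s + X\right)^{2} = \left(-40 - 215\right)^{2} = \left(-255\right)^{2} = 65025$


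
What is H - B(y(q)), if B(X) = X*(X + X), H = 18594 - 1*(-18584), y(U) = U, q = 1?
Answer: 37176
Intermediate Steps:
H = 37178 (H = 18594 + 18584 = 37178)
B(X) = 2*X² (B(X) = X*(2*X) = 2*X²)
H - B(y(q)) = 37178 - 2*1² = 37178 - 2 = 37176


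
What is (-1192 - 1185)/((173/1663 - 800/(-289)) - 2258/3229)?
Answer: -3688818767131/3372091307 ≈ -1093.9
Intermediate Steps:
(-1192 - 1185)/((173/1663 - 800/(-289)) - 2258/3229) = -2377/((173*(1/1663) - 800*(-1/289)) - 2258*1/3229) = -2377/((173/1663 + 800/289) - 2258/3229) = -2377/(1380397/480607 - 2258/3229) = -2377/3372091307/1551880003 = -2377*1551880003/3372091307 = -3688818767131/3372091307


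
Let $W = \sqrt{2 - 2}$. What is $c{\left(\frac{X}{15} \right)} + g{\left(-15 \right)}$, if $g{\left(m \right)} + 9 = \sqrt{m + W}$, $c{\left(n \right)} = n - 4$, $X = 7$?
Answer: $- \frac{188}{15} + i \sqrt{15} \approx -12.533 + 3.873 i$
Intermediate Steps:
$W = 0$ ($W = \sqrt{0} = 0$)
$c{\left(n \right)} = -4 + n$ ($c{\left(n \right)} = n - 4 = -4 + n$)
$g{\left(m \right)} = -9 + \sqrt{m}$ ($g{\left(m \right)} = -9 + \sqrt{m + 0} = -9 + \sqrt{m}$)
$c{\left(\frac{X}{15} \right)} + g{\left(-15 \right)} = \left(-4 + \frac{7}{15}\right) - \left(9 - \sqrt{-15}\right) = \left(-4 + 7 \cdot \frac{1}{15}\right) - \left(9 - i \sqrt{15}\right) = \left(-4 + \frac{7}{15}\right) - \left(9 - i \sqrt{15}\right) = - \frac{53}{15} - \left(9 - i \sqrt{15}\right) = - \frac{188}{15} + i \sqrt{15}$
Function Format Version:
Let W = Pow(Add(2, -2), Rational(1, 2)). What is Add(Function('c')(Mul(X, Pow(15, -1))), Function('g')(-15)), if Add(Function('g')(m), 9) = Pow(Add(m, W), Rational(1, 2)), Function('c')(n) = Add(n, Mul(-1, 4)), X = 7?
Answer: Add(Rational(-188, 15), Mul(I, Pow(15, Rational(1, 2)))) ≈ Add(-12.533, Mul(3.8730, I))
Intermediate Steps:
W = 0 (W = Pow(0, Rational(1, 2)) = 0)
Function('c')(n) = Add(-4, n) (Function('c')(n) = Add(n, -4) = Add(-4, n))
Function('g')(m) = Add(-9, Pow(m, Rational(1, 2))) (Function('g')(m) = Add(-9, Pow(Add(m, 0), Rational(1, 2))) = Add(-9, Pow(m, Rational(1, 2))))
Add(Function('c')(Mul(X, Pow(15, -1))), Function('g')(-15)) = Add(Add(-4, Mul(7, Pow(15, -1))), Add(-9, Pow(-15, Rational(1, 2)))) = Add(Add(-4, Mul(7, Rational(1, 15))), Add(-9, Mul(I, Pow(15, Rational(1, 2))))) = Add(Add(-4, Rational(7, 15)), Add(-9, Mul(I, Pow(15, Rational(1, 2))))) = Add(Rational(-53, 15), Add(-9, Mul(I, Pow(15, Rational(1, 2))))) = Add(Rational(-188, 15), Mul(I, Pow(15, Rational(1, 2))))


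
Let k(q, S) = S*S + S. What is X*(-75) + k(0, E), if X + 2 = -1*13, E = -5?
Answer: 1145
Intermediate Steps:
k(q, S) = S + S² (k(q, S) = S² + S = S + S²)
X = -15 (X = -2 - 1*13 = -2 - 13 = -15)
X*(-75) + k(0, E) = -15*(-75) - 5*(1 - 5) = 1125 - 5*(-4) = 1125 + 20 = 1145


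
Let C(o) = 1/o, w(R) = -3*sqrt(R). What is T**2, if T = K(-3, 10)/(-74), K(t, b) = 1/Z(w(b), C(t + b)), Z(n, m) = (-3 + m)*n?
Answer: 49/197136000 ≈ 2.4856e-7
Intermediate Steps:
Z(n, m) = n*(-3 + m)
K(t, b) = -1/(3*sqrt(b)*(-3 + 1/(b + t))) (K(t, b) = 1/((-3*sqrt(b))*(-3 + 1/(t + b))) = 1/((-3*sqrt(b))*(-3 + 1/(b + t))) = 1/(-3*sqrt(b)*(-3 + 1/(b + t))) = -1/(3*sqrt(b)*(-3 + 1/(b + t))))
T = -7*sqrt(10)/44400 (T = ((10 - 3)/(3*sqrt(10)*(-1 + 3*10 + 3*(-3))))/(-74) = ((1/3)*(sqrt(10)/10)*7/(-1 + 30 - 9))*(-1/74) = ((1/3)*(sqrt(10)/10)*7/20)*(-1/74) = ((1/3)*(sqrt(10)/10)*(1/20)*7)*(-1/74) = (7*sqrt(10)/600)*(-1/74) = -7*sqrt(10)/44400 ≈ -0.00049856)
T**2 = (-7*sqrt(10)/44400)**2 = 49/197136000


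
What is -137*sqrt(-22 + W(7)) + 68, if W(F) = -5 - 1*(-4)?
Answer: 68 - 137*I*sqrt(23) ≈ 68.0 - 657.03*I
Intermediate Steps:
W(F) = -1 (W(F) = -5 + 4 = -1)
-137*sqrt(-22 + W(7)) + 68 = -137*sqrt(-22 - 1) + 68 = -137*I*sqrt(23) + 68 = 68 - 137*I*sqrt(23)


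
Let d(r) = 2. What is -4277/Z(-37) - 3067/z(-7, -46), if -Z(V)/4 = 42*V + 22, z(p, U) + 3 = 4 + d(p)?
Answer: -18807407/18384 ≈ -1023.0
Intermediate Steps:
z(p, U) = 3 (z(p, U) = -3 + (4 + 2) = -3 + 6 = 3)
Z(V) = -88 - 168*V (Z(V) = -4*(42*V + 22) = -4*(22 + 42*V) = -88 - 168*V)
-4277/Z(-37) - 3067/z(-7, -46) = -4277/(-88 - 168*(-37)) - 3067/3 = -4277/(-88 + 6216) - 3067*⅓ = -4277/6128 - 3067/3 = -18807407/18384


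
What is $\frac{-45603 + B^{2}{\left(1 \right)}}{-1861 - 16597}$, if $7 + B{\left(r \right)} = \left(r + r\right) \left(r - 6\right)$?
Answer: $\frac{22657}{9229} \approx 2.455$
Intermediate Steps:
$B{\left(r \right)} = -7 + 2 r \left(-6 + r\right)$ ($B{\left(r \right)} = -7 + \left(r + r\right) \left(r - 6\right) = -7 + 2 r \left(-6 + r\right)$)
$\frac{-45603 + B^{2}{\left(1 \right)}}{-1861 - 16597} = \frac{-45603 + \left(-7 - 12 + 2 \cdot 1^{2}\right)^{2}}{-1861 - 16597} = \frac{-45603 + \left(-7 - 12 + 2 \cdot 1\right)^{2}}{-18458} = \left(-45603 + \left(-7 - 12 + 2\right)^{2}\right) \left(- \frac{1}{18458}\right) = \left(-45603 + \left(-17\right)^{2}\right) \left(- \frac{1}{18458}\right) = \left(-45603 + 289\right) \left(- \frac{1}{18458}\right) = \left(-45314\right) \left(- \frac{1}{18458}\right) = \frac{22657}{9229}$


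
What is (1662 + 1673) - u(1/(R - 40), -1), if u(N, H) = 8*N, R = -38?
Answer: 130069/39 ≈ 3335.1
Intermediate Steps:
(1662 + 1673) - u(1/(R - 40), -1) = (1662 + 1673) - 8/(-38 - 40) = 3335 - 8/(-78) = 3335 - 8*(-1)/78 = 3335 - 1*(-4/39) = 3335 + 4/39 = 130069/39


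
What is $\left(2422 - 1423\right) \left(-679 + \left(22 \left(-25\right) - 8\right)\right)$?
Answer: $-1235763$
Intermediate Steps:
$\left(2422 - 1423\right) \left(-679 + \left(22 \left(-25\right) - 8\right)\right) = 999 \left(-679 - 558\right) = 999 \left(-1237\right) = -1235763$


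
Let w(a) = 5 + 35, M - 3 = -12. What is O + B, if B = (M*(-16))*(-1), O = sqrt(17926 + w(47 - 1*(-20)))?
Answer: -144 + sqrt(17966) ≈ -9.9627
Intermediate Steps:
M = -9 (M = 3 - 12 = -9)
w(a) = 40
O = sqrt(17966) (O = sqrt(17926 + 40) = sqrt(17966) ≈ 134.04)
B = -144 (B = -9*(-16)*(-1) = 144*(-1) = -144)
O + B = sqrt(17966) - 144 = -144 + sqrt(17966)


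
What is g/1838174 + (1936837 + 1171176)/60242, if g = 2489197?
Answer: 112750440268/2129524579 ≈ 52.946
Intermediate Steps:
g/1838174 + (1936837 + 1171176)/60242 = 2489197/1838174 + (1936837 + 1171176)/60242 = 2489197*(1/1838174) + 3108013*(1/60242) = 2489197/1838174 + 3108013/60242 = 112750440268/2129524579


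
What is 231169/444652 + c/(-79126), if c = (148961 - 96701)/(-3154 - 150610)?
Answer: 27044174095309/52018855243732 ≈ 0.51989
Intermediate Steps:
c = -1005/2957 (c = 52260/(-153764) = 52260*(-1/153764) = -1005/2957 ≈ -0.33987)
231169/444652 + c/(-79126) = 231169/444652 - 1005/2957/(-79126) = 231169*(1/444652) - 1005/2957*(-1/79126) = 231169/444652 + 1005/233975582 = 27044174095309/52018855243732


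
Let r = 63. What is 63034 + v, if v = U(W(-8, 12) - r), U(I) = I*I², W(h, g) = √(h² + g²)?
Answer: -226325 + 48460*√13 ≈ -51600.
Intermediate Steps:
W(h, g) = √(g² + h²)
U(I) = I³
v = (-63 + 4*√13)³ (v = (√(12² + (-8)²) - 1*63)³ = (√(144 + 64) - 63)³ = (√208 - 63)³ = (4*√13 - 63)³ = (-63 + 4*√13)³ ≈ -1.1463e+5)
63034 + v = 63034 + (-289359 + 48460*√13) = -226325 + 48460*√13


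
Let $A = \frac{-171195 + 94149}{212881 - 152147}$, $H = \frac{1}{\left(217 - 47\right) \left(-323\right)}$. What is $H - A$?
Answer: $\frac{2115267563}{1667451970} \approx 1.2686$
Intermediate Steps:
$H = - \frac{1}{54910}$ ($H = \frac{1}{170 \left(-323\right)} = \frac{1}{-54910} = - \frac{1}{54910} \approx -1.8212 \cdot 10^{-5}$)
$A = - \frac{38523}{30367}$ ($A = - \frac{77046}{60734} = \left(-77046\right) \frac{1}{60734} = - \frac{38523}{30367} \approx -1.2686$)
$H - A = - \frac{1}{54910} - - \frac{38523}{30367} = - \frac{1}{54910} + \frac{38523}{30367} = \frac{2115267563}{1667451970}$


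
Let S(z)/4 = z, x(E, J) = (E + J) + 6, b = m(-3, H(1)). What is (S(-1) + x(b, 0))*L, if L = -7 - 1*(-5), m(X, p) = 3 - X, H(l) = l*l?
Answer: -16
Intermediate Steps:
H(l) = l²
b = 6 (b = 3 - 1*(-3) = 3 + 3 = 6)
x(E, J) = 6 + E + J
S(z) = 4*z
L = -2 (L = -7 + 5 = -2)
(S(-1) + x(b, 0))*L = (4*(-1) + (6 + 6 + 0))*(-2) = (-4 + 12)*(-2) = 8*(-2) = -16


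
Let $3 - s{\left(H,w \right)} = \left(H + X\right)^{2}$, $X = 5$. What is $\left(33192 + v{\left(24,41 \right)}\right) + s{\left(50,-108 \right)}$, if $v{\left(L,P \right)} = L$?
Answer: $30194$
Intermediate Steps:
$s{\left(H,w \right)} = 3 - \left(5 + H\right)^{2}$ ($s{\left(H,w \right)} = 3 - \left(H + 5\right)^{2} = 3 - \left(5 + H\right)^{2}$)
$\left(33192 + v{\left(24,41 \right)}\right) + s{\left(50,-108 \right)} = \left(33192 + 24\right) + \left(3 - \left(5 + 50\right)^{2}\right) = 33216 + \left(3 - 55^{2}\right) = 33216 + \left(3 - 3025\right) = 33216 - 3022 = 30194$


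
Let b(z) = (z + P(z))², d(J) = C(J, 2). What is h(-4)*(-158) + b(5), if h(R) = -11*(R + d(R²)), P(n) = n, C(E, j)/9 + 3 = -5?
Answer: -131988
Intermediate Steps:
C(E, j) = -72 (C(E, j) = -27 + 9*(-5) = -27 - 45 = -72)
d(J) = -72
b(z) = 4*z² (b(z) = (z + z)² = (2*z)² = 4*z²)
h(R) = 792 - 11*R (h(R) = -11*(R - 72) = -11*(-72 + R) = 792 - 11*R)
h(-4)*(-158) + b(5) = (792 - 11*(-4))*(-158) + 4*5² = (792 + 44)*(-158) + 4*25 = 836*(-158) + 100 = -132088 + 100 = -131988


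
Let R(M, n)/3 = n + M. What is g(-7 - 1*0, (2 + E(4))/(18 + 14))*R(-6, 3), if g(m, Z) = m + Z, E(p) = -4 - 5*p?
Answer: 1107/16 ≈ 69.188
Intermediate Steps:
R(M, n) = 3*M + 3*n (R(M, n) = 3*(n + M) = 3*(M + n) = 3*M + 3*n)
g(m, Z) = Z + m
g(-7 - 1*0, (2 + E(4))/(18 + 14))*R(-6, 3) = ((2 + (-4 - 5*4))/(18 + 14) + (-7 - 1*0))*(3*(-6) + 3*3) = ((2 + (-4 - 20))/32 + (-7 + 0))*(-18 + 9) = ((2 - 24)*(1/32) - 7)*(-9) = (-22*1/32 - 7)*(-9) = (-11/16 - 7)*(-9) = -123/16*(-9) = 1107/16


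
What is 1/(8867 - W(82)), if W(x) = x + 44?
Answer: 1/8741 ≈ 0.00011440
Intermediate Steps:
W(x) = 44 + x
1/(8867 - W(82)) = 1/(8867 - (44 + 82)) = 1/(8867 - 1*126) = 1/(8867 - 126) = 1/8741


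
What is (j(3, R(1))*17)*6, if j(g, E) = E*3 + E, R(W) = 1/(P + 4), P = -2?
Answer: 204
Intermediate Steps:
R(W) = 1/2 (R(W) = 1/(-2 + 4) = 1/2)
j(g, E) = 4*E (j(g, E) = 3*E + E = 4*E)
(j(3, R(1))*17)*6 = ((4*(1/2))*17)*6 = (2*17)*6 = 34*6 = 204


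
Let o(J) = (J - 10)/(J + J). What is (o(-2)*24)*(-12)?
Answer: -864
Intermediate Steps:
o(J) = (-10 + J)/(2*J) (o(J) = (-10 + J)/((2*J)) = (-10 + J)*(1/(2*J)) = (-10 + J)/(2*J))
(o(-2)*24)*(-12) = (((½)*(-10 - 2)/(-2))*24)*(-12) = (((½)*(-½)*(-12))*24)*(-12) = (3*24)*(-12) = 72*(-12) = -864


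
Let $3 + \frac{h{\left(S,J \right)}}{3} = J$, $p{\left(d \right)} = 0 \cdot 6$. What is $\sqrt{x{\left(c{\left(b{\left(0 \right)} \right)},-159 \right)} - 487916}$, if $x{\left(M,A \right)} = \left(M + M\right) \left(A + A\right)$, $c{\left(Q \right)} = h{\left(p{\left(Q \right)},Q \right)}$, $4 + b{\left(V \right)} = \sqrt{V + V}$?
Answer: $8 i \sqrt{7415} \approx 688.88 i$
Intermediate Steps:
$p{\left(d \right)} = 0$
$h{\left(S,J \right)} = -9 + 3 J$
$b{\left(V \right)} = -4 + \sqrt{2} \sqrt{V}$ ($b{\left(V \right)} = -4 + \sqrt{V + V} = -4 + \sqrt{2 V} = -4 + \sqrt{2} \sqrt{V}$)
$c{\left(Q \right)} = -9 + 3 Q$
$x{\left(M,A \right)} = 4 A M$ ($x{\left(M,A \right)} = 2 M 2 A = 4 A M$)
$\sqrt{x{\left(c{\left(b{\left(0 \right)} \right)},-159 \right)} - 487916} = \sqrt{4 \left(-159\right) \left(-9 + 3 \left(-4 + \sqrt{2} \sqrt{0}\right)\right) - 487916} = \sqrt{4 \left(-159\right) \left(-9 + 3 \left(-4 + \sqrt{2} \cdot 0\right)\right) - 487916} = \sqrt{4 \left(-159\right) \left(-9 + 3 \left(-4 + 0\right)\right) - 487916} = \sqrt{4 \left(-159\right) \left(-9 + 3 \left(-4\right)\right) - 487916} = \sqrt{4 \left(-159\right) \left(-9 - 12\right) - 487916} = \sqrt{4 \left(-159\right) \left(-21\right) - 487916} = \sqrt{13356 - 487916} = \sqrt{-474560} = 8 i \sqrt{7415}$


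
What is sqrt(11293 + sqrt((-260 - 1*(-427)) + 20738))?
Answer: sqrt(11293 + sqrt(20905)) ≈ 106.95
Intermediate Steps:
sqrt(11293 + sqrt((-260 - 1*(-427)) + 20738)) = sqrt(11293 + sqrt((-260 + 427) + 20738)) = sqrt(11293 + sqrt(167 + 20738)) = sqrt(11293 + sqrt(20905))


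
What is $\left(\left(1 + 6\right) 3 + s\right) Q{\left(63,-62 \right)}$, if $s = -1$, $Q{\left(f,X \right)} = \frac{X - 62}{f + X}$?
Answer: $-2480$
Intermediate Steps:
$Q{\left(f,X \right)} = \frac{-62 + X}{X + f}$
$\left(\left(1 + 6\right) 3 + s\right) Q{\left(63,-62 \right)} = \left(\left(1 + 6\right) 3 - 1\right) \frac{-62 - 62}{-62 + 63} = \left(7 \cdot 3 - 1\right) 1^{-1} \left(-124\right) = \left(21 - 1\right) 1 \left(-124\right) = 20 \left(-124\right) = -2480$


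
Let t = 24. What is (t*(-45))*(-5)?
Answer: 5400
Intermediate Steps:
(t*(-45))*(-5) = (24*(-45))*(-5) = -1080*(-5) = 5400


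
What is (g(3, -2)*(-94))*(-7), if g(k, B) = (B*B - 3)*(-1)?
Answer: -658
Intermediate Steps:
g(k, B) = 3 - B² (g(k, B) = (B² - 3)*(-1) = (-3 + B²)*(-1) = 3 - B²)
(g(3, -2)*(-94))*(-7) = ((3 - 1*(-2)²)*(-94))*(-7) = ((3 - 1*4)*(-94))*(-7) = ((3 - 4)*(-94))*(-7) = -1*(-94)*(-7) = 94*(-7) = -658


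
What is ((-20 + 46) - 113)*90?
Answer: -7830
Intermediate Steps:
((-20 + 46) - 113)*90 = (26 - 113)*90 = -87*90 = -7830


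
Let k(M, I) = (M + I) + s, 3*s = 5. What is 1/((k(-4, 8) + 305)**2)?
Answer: 9/868624 ≈ 1.0361e-5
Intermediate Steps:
s = 5/3 (s = (1/3)*5 = 5/3 ≈ 1.6667)
k(M, I) = 5/3 + I + M (k(M, I) = (M + I) + 5/3 = (I + M) + 5/3 = 5/3 + I + M)
1/((k(-4, 8) + 305)**2) = 1/(((5/3 + 8 - 4) + 305)**2) = 1/((17/3 + 305)**2) = 1/((932/3)**2) = 1/(868624/9) = 9/868624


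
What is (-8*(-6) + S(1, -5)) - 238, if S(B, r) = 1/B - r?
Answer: -184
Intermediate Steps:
(-8*(-6) + S(1, -5)) - 238 = (-8*(-6) + (1/1 - 1*(-5))) - 238 = (48 + (1 + 5)) - 238 = (48 + 6) - 238 = 54 - 238 = -184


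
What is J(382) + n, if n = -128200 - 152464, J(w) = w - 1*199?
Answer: -280481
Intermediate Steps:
J(w) = -199 + w (J(w) = w - 199 = -199 + w)
n = -280664
J(382) + n = (-199 + 382) - 280664 = 183 - 280664 = -280481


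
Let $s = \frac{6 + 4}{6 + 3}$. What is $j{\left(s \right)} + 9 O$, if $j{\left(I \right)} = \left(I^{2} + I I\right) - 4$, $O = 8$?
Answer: $\frac{5708}{81} \approx 70.469$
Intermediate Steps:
$s = \frac{10}{9} \approx 1.1111$
$j{\left(I \right)} = -4 + 2 I^{2}$ ($j{\left(I \right)} = \left(I^{2} + I^{2}\right) - 4 = 2 I^{2} - 4 = -4 + 2 I^{2}$)
$j{\left(s \right)} + 9 O = \left(-4 + 2 \left(\frac{10}{9}\right)^{2}\right) + 9 \cdot 8 = \left(-4 + 2 \cdot \frac{100}{81}\right) + 72 = \left(-4 + \frac{200}{81}\right) + 72 = - \frac{124}{81} + 72 = \frac{5708}{81}$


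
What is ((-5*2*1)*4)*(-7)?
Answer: 280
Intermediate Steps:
((-5*2*1)*4)*(-7) = (-10*1*4)*(-7) = -10*4*(-7) = -40*(-7) = 280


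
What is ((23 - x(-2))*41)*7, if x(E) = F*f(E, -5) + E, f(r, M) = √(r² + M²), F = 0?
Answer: 7175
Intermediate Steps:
f(r, M) = √(M² + r²)
x(E) = E (x(E) = 0*√((-5)² + E²) + E = 0*√(25 + E²) + E = 0 + E = E)
((23 - x(-2))*41)*7 = ((23 - 1*(-2))*41)*7 = ((23 + 2)*41)*7 = (25*41)*7 = 1025*7 = 7175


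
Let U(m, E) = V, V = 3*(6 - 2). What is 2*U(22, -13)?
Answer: 24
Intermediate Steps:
V = 12 (V = 3*4 = 12)
U(m, E) = 12
2*U(22, -13) = 2*12 = 24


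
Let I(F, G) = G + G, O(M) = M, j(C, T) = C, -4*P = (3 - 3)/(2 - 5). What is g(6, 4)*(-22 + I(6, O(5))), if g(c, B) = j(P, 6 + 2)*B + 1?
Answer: -12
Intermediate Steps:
P = 0 (P = -(3 - 3)/(4*(2 - 5)) = -0/(-3) = -0*(-1)/3 = -¼*0 = 0)
g(c, B) = 1 (g(c, B) = 0*B + 1 = 0 + 1 = 1)
I(F, G) = 2*G
g(6, 4)*(-22 + I(6, O(5))) = 1*(-22 + 2*5) = 1*(-22 + 10) = 1*(-12) = -12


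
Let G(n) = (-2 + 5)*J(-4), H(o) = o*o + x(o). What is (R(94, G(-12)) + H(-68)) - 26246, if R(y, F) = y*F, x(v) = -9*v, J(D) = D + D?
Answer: -23266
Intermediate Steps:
J(D) = 2*D
H(o) = o² - 9*o (H(o) = o*o - 9*o = o² - 9*o)
G(n) = -24 (G(n) = (-2 + 5)*(2*(-4)) = 3*(-8) = -24)
R(y, F) = F*y
(R(94, G(-12)) + H(-68)) - 26246 = (-24*94 - 68*(-9 - 68)) - 26246 = (-2256 - 68*(-77)) - 26246 = (-2256 + 5236) - 26246 = 2980 - 26246 = -23266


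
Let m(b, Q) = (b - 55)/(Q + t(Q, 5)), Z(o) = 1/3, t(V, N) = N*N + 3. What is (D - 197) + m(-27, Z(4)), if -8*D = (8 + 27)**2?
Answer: -240053/680 ≈ -353.02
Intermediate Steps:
t(V, N) = 3 + N**2 (t(V, N) = N**2 + 3 = 3 + N**2)
D = -1225/8 (D = -(8 + 27)**2/8 = -1/8*35**2 = -1/8*1225 = -1225/8 ≈ -153.13)
Z(o) = 1/3
m(b, Q) = (-55 + b)/(28 + Q) (m(b, Q) = (b - 55)/(Q + (3 + 5**2)) = (-55 + b)/(Q + (3 + 25)) = (-55 + b)/(Q + 28) = (-55 + b)/(28 + Q))
(D - 197) + m(-27, Z(4)) = (-1225/8 - 197) + (-55 - 27)/(28 + 1/3) = -2801/8 - 82/(85/3) = -2801/8 + (3/85)*(-82) = -2801/8 - 246/85 = -240053/680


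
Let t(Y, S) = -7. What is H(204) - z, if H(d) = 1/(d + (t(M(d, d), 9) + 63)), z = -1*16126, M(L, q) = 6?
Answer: 4192761/260 ≈ 16126.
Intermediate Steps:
z = -16126
H(d) = 1/(56 + d) (H(d) = 1/(d + (-7 + 63)) = 1/(d + 56) = 1/(56 + d))
H(204) - z = 1/(56 + 204) - 1*(-16126) = 1/260 + 16126 = 4192761/260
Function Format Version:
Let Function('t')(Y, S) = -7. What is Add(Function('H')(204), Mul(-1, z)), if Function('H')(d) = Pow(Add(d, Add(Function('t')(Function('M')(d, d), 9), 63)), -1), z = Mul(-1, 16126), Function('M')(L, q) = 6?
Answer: Rational(4192761, 260) ≈ 16126.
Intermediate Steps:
z = -16126
Function('H')(d) = Pow(Add(56, d), -1) (Function('H')(d) = Pow(Add(d, Add(-7, 63)), -1) = Pow(Add(d, 56), -1) = Pow(Add(56, d), -1))
Add(Function('H')(204), Mul(-1, z)) = Add(Pow(Add(56, 204), -1), Mul(-1, -16126)) = Add(Pow(260, -1), 16126) = Add(Rational(1, 260), 16126) = Rational(4192761, 260)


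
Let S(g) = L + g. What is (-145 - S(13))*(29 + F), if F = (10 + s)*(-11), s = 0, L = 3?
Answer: 13041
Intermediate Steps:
S(g) = 3 + g
F = -110 (F = (10 + 0)*(-11) = 10*(-11) = -110)
(-145 - S(13))*(29 + F) = (-145 - (3 + 13))*(29 - 110) = (-145 - 1*16)*(-81) = (-145 - 16)*(-81) = -161*(-81) = 13041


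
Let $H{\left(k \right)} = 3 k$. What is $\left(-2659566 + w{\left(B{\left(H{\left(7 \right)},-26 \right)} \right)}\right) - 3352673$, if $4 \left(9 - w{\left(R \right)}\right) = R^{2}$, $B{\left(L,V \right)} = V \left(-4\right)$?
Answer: $-6014934$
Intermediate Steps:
$B{\left(L,V \right)} = - 4 V$
$w{\left(R \right)} = 9 - \frac{R^{2}}{4}$
$\left(-2659566 + w{\left(B{\left(H{\left(7 \right)},-26 \right)} \right)}\right) - 3352673 = \left(-2659566 + \left(9 - \frac{\left(\left(-4\right) \left(-26\right)\right)^{2}}{4}\right)\right) - 3352673 = \left(-2659566 + \left(9 - \frac{104^{2}}{4}\right)\right) - 3352673 = \left(-2659566 + \left(9 - 2704\right)\right) - 3352673 = \left(-2659566 - 2695\right) - 3352673 = -2662261 - 3352673 = -6014934$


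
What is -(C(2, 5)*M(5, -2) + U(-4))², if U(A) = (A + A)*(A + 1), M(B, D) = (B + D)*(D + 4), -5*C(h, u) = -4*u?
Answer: -2304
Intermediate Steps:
C(h, u) = 4*u/5 (C(h, u) = -(-4)*u/5 = 4*u/5)
M(B, D) = (4 + D)*(B + D) (M(B, D) = (B + D)*(4 + D) = (4 + D)*(B + D))
U(A) = 2*A*(1 + A) (U(A) = (2*A)*(1 + A) = 2*A*(1 + A))
-(C(2, 5)*M(5, -2) + U(-4))² = -(((⅘)*5)*((-2)² + 4*5 + 4*(-2) + 5*(-2)) + 2*(-4)*(1 - 4))² = -(4*(4 + 20 - 8 - 10) + 2*(-4)*(-3))² = -(4*6 + 24)² = -(24 + 24)² = -1*48² = -1*2304 = -2304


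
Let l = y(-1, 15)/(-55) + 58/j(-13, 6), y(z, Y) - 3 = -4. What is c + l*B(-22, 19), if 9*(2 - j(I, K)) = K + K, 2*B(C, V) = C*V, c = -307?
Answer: -92469/5 ≈ -18494.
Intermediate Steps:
y(z, Y) = -1 (y(z, Y) = 3 - 4 = -1)
B(C, V) = C*V/2 (B(C, V) = (C*V)/2 = C*V/2)
j(I, K) = 2 - 2*K/9 (j(I, K) = 2 - (K + K)/9 = 2 - 2*K/9)
l = 4786/55 (l = -1/(-55) + 58/(2 - 2/9*6) = -1*(-1/55) + 58/(2 - 4/3) = 1/55 + 58/(⅔) = 1/55 + 58*(3/2) = 1/55 + 87 = 4786/55 ≈ 87.018)
c + l*B(-22, 19) = -307 + 4786*((½)*(-22)*19)/55 = -307 + (4786/55)*(-209) = -307 - 90934/5 = -92469/5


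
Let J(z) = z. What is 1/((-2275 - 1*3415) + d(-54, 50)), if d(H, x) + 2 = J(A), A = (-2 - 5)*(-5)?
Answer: -1/5657 ≈ -0.00017677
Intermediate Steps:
A = 35 (A = -7*(-5) = 35)
d(H, x) = 33 (d(H, x) = -2 + 35 = 33)
1/((-2275 - 1*3415) + d(-54, 50)) = 1/((-2275 - 1*3415) + 33) = 1/((-2275 - 3415) + 33) = 1/(-5690 + 33) = 1/(-5657) = -1/5657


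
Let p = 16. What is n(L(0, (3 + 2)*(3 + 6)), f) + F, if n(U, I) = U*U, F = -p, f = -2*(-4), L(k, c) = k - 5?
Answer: 9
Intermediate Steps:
L(k, c) = -5 + k
f = 8
F = -16 (F = -1*16 = -16)
n(U, I) = U²
n(L(0, (3 + 2)*(3 + 6)), f) + F = (-5 + 0)² - 16 = (-5)² - 16 = 25 - 16 = 9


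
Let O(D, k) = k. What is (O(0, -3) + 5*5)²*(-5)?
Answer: -2420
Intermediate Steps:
(O(0, -3) + 5*5)²*(-5) = (-3 + 5*5)²*(-5) = (-3 + 25)²*(-5) = 22²*(-5) = 484*(-5) = -2420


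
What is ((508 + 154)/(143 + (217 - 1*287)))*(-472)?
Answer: -312464/73 ≈ -4280.3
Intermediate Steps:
((508 + 154)/(143 + (217 - 1*287)))*(-472) = (662/(143 + (217 - 287)))*(-472) = (662/(143 - 70))*(-472) = (662/73)*(-472) = -312464/73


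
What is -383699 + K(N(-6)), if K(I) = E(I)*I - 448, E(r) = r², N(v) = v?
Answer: -384363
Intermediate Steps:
K(I) = -448 + I³ (K(I) = I²*I - 448 = I³ - 448 = -448 + I³)
-383699 + K(N(-6)) = -383699 + (-448 + (-6)³) = -383699 + (-448 - 216) = -383699 - 664 = -384363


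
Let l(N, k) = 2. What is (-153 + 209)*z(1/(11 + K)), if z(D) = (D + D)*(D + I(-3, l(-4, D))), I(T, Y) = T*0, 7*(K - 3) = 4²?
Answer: 1372/3249 ≈ 0.42228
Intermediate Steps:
K = 37/7 (K = 3 + (⅐)*4² = 3 + (⅐)*16 = 3 + 16/7 = 37/7 ≈ 5.2857)
I(T, Y) = 0
z(D) = 2*D² (z(D) = (D + D)*(D + 0) = (2*D)*D = 2*D²)
(-153 + 209)*z(1/(11 + K)) = (-153 + 209)*(2*(1/(11 + 37/7))²) = 56*(2*(1/(114/7))²) = 56*(2*(7/114)²) = 56*(2*(49/12996)) = 56*(49/6498) = 1372/3249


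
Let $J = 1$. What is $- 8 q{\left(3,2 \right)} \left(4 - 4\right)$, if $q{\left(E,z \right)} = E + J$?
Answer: $0$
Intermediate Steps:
$q{\left(E,z \right)} = 1 + E$ ($q{\left(E,z \right)} = E + 1 = 1 + E$)
$- 8 q{\left(3,2 \right)} \left(4 - 4\right) = - 8 \left(1 + 3\right) \left(4 - 4\right) = \left(-8\right) 4 \left(4 - 4\right) = \left(-32\right) 0 = 0$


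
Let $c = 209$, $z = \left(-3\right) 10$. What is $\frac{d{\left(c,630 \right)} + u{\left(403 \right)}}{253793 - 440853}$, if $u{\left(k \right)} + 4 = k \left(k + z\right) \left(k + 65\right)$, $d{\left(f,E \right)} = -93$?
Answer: $- \frac{14069839}{37412} \approx -376.08$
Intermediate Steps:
$z = -30$
$u{\left(k \right)} = -4 + k \left(-30 + k\right) \left(65 + k\right)$ ($u{\left(k \right)} = -4 + k \left(k - 30\right) \left(k + 65\right) = -4 + k \left(-30 + k\right) \left(65 + k\right)$)
$\frac{d{\left(c,630 \right)} + u{\left(403 \right)}}{253793 - 440853} = \frac{-93 + \left(-4 + 403^{3} - 785850 + 35 \cdot 403^{2}\right)}{253793 - 440853} = \frac{-93 + \left(-4 + 65450827 - 785850 + 35 \cdot 162409\right)}{-187060} = \left(-93 + \left(-4 + 65450827 - 785850 + 5684315\right)\right) \left(- \frac{1}{187060}\right) = \left(-93 + 70349288\right) \left(- \frac{1}{187060}\right) = 70349195 \left(- \frac{1}{187060}\right) = - \frac{14069839}{37412}$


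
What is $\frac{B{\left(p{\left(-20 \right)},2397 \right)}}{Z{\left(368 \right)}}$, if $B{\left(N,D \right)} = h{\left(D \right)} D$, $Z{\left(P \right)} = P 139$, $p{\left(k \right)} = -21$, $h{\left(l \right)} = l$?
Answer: $\frac{5745609}{51152} \approx 112.32$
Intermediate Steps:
$Z{\left(P \right)} = 139 P$
$B{\left(N,D \right)} = D^{2}$ ($B{\left(N,D \right)} = D D = D^{2}$)
$\frac{B{\left(p{\left(-20 \right)},2397 \right)}}{Z{\left(368 \right)}} = \frac{2397^{2}}{139 \cdot 368} = \frac{5745609}{51152}$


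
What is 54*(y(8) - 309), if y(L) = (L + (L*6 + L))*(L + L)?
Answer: 38610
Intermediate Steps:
y(L) = 16*L² (y(L) = (L + (6*L + L))*(2*L) = (L + 7*L)*(2*L) = (8*L)*(2*L) = 16*L²)
54*(y(8) - 309) = 54*(16*8² - 309) = 54*(16*64 - 309) = 54*(1024 - 309) = 54*715 = 38610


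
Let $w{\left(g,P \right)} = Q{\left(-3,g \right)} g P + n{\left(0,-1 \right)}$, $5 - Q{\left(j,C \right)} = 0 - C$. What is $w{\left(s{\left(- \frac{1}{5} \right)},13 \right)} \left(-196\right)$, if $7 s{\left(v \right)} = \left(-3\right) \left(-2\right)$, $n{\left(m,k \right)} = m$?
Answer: $-12792$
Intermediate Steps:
$Q{\left(j,C \right)} = 5 + C$ ($Q{\left(j,C \right)} = 5 - \left(0 - C\right) = 5 - - C = 5 + C$)
$s{\left(v \right)} = \frac{6}{7}$ ($s{\left(v \right)} = \frac{\left(-3\right) \left(-2\right)}{7} = \frac{1}{7} \cdot 6 = \frac{6}{7}$)
$w{\left(g,P \right)} = P g \left(5 + g\right)$ ($w{\left(g,P \right)} = \left(5 + g\right) g P + 0 = g \left(5 + g\right) P + 0 = P g \left(5 + g\right) + 0 = P g \left(5 + g\right)$)
$w{\left(s{\left(- \frac{1}{5} \right)},13 \right)} \left(-196\right) = 13 \cdot \frac{6}{7} \left(5 + \frac{6}{7}\right) \left(-196\right) = 13 \cdot \frac{6}{7} \cdot \frac{41}{7} \left(-196\right) = \frac{3198}{49} \left(-196\right) = -12792$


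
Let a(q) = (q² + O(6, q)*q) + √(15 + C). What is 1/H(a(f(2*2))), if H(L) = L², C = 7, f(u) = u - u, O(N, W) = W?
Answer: 1/22 ≈ 0.045455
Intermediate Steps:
f(u) = 0
a(q) = √22 + 2*q² (a(q) = (q² + q*q) + √(15 + 7) = (q² + q²) + √22 = 2*q² + √22 = √22 + 2*q²)
1/H(a(f(2*2))) = 1/((√22 + 2*0²)²) = 1/((√22 + 2*0)²) = 1/((√22 + 0)²) = 1/((√22)²) = 1/22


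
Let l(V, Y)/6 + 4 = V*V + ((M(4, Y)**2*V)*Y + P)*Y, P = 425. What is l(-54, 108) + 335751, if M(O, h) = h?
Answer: -44079213681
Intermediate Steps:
l(V, Y) = -24 + 6*V**2 + 6*Y*(425 + V*Y**3) (l(V, Y) = -24 + 6*(V*V + ((Y**2*V)*Y + 425)*Y) = -24 + 6*(V**2 + ((V*Y**2)*Y + 425)*Y) = -24 + 6*(V**2 + (V*Y**3 + 425)*Y) = -24 + 6*(V**2 + (425 + V*Y**3)*Y) = -24 + 6*(V**2 + Y*(425 + V*Y**3)) = -24 + (6*V**2 + 6*Y*(425 + V*Y**3)) = -24 + 6*V**2 + 6*Y*(425 + V*Y**3))
l(-54, 108) + 335751 = (-24 + 6*(-54)**2 + 2550*108 + 6*(-54)*108**4) + 335751 = (-24 + 6*2916 + 275400 + 6*(-54)*136048896) + 335751 = (-24 + 17496 + 275400 - 44079842304) + 335751 = -44079549432 + 335751 = -44079213681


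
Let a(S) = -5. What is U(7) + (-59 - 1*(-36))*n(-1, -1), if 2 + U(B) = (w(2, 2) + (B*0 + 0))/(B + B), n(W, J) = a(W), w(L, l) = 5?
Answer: 1587/14 ≈ 113.36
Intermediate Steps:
n(W, J) = -5
U(B) = -2 + 5/(2*B) (U(B) = -2 + (5 + (B*0 + 0))/(B + B) = -2 + (5 + (0 + 0))/((2*B)) = -2 + (5 + 0)*(1/(2*B)) = -2 + 5*(1/(2*B)) = -2 + 5/(2*B))
U(7) + (-59 - 1*(-36))*n(-1, -1) = (-2 + (5/2)/7) + (-59 - 1*(-36))*(-5) = (-2 + (5/2)*(⅐)) + (-59 + 36)*(-5) = (-2 + 5/14) - 23*(-5) = -23/14 + 115 = 1587/14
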